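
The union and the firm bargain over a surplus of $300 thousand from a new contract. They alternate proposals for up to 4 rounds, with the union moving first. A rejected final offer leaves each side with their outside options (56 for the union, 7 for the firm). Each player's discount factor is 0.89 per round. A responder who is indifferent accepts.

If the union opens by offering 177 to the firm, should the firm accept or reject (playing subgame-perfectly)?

Round 4 (the firm proposes): the union gets 56 if talks fail, so the firm offers 56 and keeps 244.
Round 3 (the union proposes): the firm can get 244 next round, worth 0.89 × 244 = 217.16 now. The union offers 217.16 and keeps 300 − 217.16 = 82.84.
Round 2 (the firm proposes): the union can get 82.84 next round, worth 0.89 × 82.84 = 73.7276 now, so the firm offers 73.7276, keeping 226.2724.
So by rejecting in round 1, the firm gets 226.2724 next round, worth 0.89 × 226.2724 = 201.382436 now.
Offer 177 < 201.382436, so the firm rejects.

Reject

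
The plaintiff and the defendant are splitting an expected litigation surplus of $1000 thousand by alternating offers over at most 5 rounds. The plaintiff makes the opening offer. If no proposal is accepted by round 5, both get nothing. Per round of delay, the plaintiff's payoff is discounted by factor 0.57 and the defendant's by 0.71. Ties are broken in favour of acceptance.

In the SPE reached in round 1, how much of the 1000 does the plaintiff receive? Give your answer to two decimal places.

By backward induction:
Round 5 (the plaintiff proposes): the defendant will accept anything ≥ 0, so the plaintiff offers 0 and keeps 1000.
Round 4 (the defendant proposes): the plaintiff can get 1000 next round, worth 0.57 × 1000 = 570 now. The defendant offers 570 and keeps 1000 − 570 = 430.
Round 3 (the plaintiff proposes): the defendant can get 430 next round, worth 0.71 × 430 = 305.3 now. The plaintiff offers 305.3 and keeps 1000 − 305.3 = 694.7.
Round 2 (the defendant proposes): the plaintiff can get 694.7 next round, worth 0.57 × 694.7 = 395.979 now, so the defendant offers 395.979, keeping 604.021.
Round 1 (the plaintiff proposes): the defendant can get 604.021 next round, worth 0.71 × 604.021 = 428.85491 now, so the plaintiff offers 428.85491, keeping 571.14509.

571.15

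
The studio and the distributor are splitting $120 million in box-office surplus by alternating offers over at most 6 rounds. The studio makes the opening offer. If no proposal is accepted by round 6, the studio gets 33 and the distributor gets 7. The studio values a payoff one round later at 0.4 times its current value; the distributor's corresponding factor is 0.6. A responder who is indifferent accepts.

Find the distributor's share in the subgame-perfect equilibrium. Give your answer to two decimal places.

56.57

Solve by backward induction from round 6.
Round 6 (the distributor proposes): the studio gets 33 if talks fail, so the distributor offers 33 and keeps 87.
Round 5 (the studio proposes): the distributor can get 87 next round, worth 0.6 × 87 = 52.2 now; the studio offers that and keeps 67.8.
Round 4 (the distributor proposes): the studio can get 67.8 next round, worth 0.4 × 67.8 = 27.12 now, so the distributor offers 27.12, keeping 92.88.
Round 3 (the studio proposes): the distributor can get 92.88 next round, worth 0.6 × 92.88 = 55.728 now. The studio offers 55.728 and keeps 120 − 55.728 = 64.272.
Round 2 (the distributor proposes): the studio can get 64.272 next round, worth 0.4 × 64.272 = 25.7088 now; the distributor offers that and keeps 94.2912.
Round 1 (the studio proposes): the distributor can get 94.2912 next round, worth 0.6 × 94.2912 = 56.57472 now, so the studio offers 56.57472, keeping 63.42528.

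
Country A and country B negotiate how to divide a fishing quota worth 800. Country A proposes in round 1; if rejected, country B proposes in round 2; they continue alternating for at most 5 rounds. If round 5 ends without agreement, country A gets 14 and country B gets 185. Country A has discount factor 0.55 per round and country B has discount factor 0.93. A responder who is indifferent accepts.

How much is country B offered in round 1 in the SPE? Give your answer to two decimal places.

Round 5 (country A proposes): country B gets 185 if talks fail, so country A offers 185 and keeps 615.
Round 4 (country B proposes): country A can get 615 next round, worth 0.55 × 615 = 338.25 now, so country B offers 338.25, keeping 461.75.
Round 3 (country A proposes): country B can get 461.75 next round, worth 0.93 × 461.75 = 429.4275 now, so country A offers 429.4275, keeping 370.5725.
Round 2 (country B proposes): country A can get 370.5725 next round, worth 0.55 × 370.5725 = 203.814875 now. Country B offers 203.814875 and keeps 800 − 203.814875 = 596.185125.
Round 1 (country A proposes): country B can get 596.185125 next round, worth 0.93 × 596.185125 = 554.45216625 now; country A offers that and keeps 245.54783375.

554.45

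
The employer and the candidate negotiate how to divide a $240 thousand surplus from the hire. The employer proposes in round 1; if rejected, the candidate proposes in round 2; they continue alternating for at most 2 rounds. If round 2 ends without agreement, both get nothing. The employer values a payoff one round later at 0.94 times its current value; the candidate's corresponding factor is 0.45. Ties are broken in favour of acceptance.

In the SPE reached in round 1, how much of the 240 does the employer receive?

Round 2 (the candidate proposes): rejection yields 0 for the employer; the candidate offers 0 and keeps 240.
Round 1 (the employer proposes): the candidate can get 240 next round, worth 0.45 × 240 = 108 now, so the employer offers 108, keeping 132.

132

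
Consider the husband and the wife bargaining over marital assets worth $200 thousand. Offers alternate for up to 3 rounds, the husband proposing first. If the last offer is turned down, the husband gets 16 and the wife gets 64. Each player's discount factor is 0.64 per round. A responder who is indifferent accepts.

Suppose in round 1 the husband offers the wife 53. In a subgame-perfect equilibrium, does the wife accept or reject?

Round 3 (the husband proposes): the wife gets 64 if talks fail, so the husband offers 64 and keeps 136.
Round 2 (the wife proposes): the husband can get 136 next round, worth 0.64 × 136 = 87.04 now. The wife offers 87.04 and keeps 200 − 87.04 = 112.96.
So by rejecting in round 1, the wife gets 112.96 next round, worth 0.64 × 112.96 = 72.2944 now.
Offer 53 < 72.2944, so the wife rejects.

Reject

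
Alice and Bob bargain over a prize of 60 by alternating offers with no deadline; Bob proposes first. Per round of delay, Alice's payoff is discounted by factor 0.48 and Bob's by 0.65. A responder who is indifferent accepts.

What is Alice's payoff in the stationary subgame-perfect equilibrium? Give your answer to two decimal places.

In a stationary SPE each proposer offers the other exactly their discounted continuation value.
If Bob keeps x when proposing and Alice keeps y when proposing, then x = 60 − 0.48y and y = 60 − 0.65x.
Solving: x = 60(1 − 0.48) / (1 − 0.65·0.48) = 31.2 / 0.688 ≈ 45.3488.
Alice gets 60 − 45.3488 ≈ 14.6512.

14.65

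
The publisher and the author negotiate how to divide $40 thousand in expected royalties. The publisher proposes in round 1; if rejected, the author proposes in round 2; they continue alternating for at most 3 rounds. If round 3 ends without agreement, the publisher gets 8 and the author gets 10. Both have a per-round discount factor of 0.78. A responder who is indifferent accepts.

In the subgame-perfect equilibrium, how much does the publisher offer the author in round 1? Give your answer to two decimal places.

By backward induction:
Round 3 (the publisher proposes): the author gets 10 if talks fail, so the publisher offers 10 and keeps 30.
Round 2 (the author proposes): the publisher can get 30 next round, worth 0.78 × 30 = 23.4 now, so the author offers 23.4, keeping 16.6.
Round 1 (the publisher proposes): the author can get 16.6 next round, worth 0.78 × 16.6 = 12.948 now; the publisher offers that and keeps 27.052.

12.95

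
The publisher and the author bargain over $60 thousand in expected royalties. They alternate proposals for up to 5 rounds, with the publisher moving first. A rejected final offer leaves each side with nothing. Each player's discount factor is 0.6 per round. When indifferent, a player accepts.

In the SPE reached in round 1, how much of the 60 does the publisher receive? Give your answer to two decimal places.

Round 5 (the publisher proposes): the author will accept anything ≥ 0, so the publisher offers 0 and keeps 60.
Round 4 (the author proposes): the publisher can get 60 next round, worth 0.6 × 60 = 36 now, so the author offers 36, keeping 24.
Round 3 (the publisher proposes): the author can get 24 next round, worth 0.6 × 24 = 14.4 now, so the publisher offers 14.4, keeping 45.6.
Round 2 (the author proposes): the publisher can get 45.6 next round, worth 0.6 × 45.6 = 27.36 now, so the author offers 27.36, keeping 32.64.
Round 1 (the publisher proposes): the author can get 32.64 next round, worth 0.6 × 32.64 = 19.584 now. The publisher offers 19.584 and keeps 60 − 19.584 = 40.416.

40.42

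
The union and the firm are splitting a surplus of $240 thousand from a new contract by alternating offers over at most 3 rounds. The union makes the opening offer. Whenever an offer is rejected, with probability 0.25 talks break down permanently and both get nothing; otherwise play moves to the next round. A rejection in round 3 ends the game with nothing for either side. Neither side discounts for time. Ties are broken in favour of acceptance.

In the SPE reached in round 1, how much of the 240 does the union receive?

195

Round 3 (the union proposes): the firm will accept anything ≥ 0, so the union offers 0 and keeps 240.
Round 2 (the firm proposes): rejecting gives the union an expected 0.75 × 240 = 180; the firm offers that and keeps 60.
Round 1 (the union proposes): rejecting gives the firm an expected 0.75 × 60 = 45, so the union offers 45, keeping 195.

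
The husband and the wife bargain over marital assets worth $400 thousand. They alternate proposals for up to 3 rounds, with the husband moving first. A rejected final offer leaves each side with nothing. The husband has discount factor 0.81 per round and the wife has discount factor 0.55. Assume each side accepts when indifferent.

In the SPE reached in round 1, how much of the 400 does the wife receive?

41.8

Round 3 (the husband proposes): the wife will accept anything ≥ 0, so the husband offers 0 and keeps 400.
Round 2 (the wife proposes): the husband can get 400 next round, worth 0.81 × 400 = 324 now; the wife offers that and keeps 76.
Round 1 (the husband proposes): the wife can get 76 next round, worth 0.55 × 76 = 41.8 now. The husband offers 41.8 and keeps 400 − 41.8 = 358.2.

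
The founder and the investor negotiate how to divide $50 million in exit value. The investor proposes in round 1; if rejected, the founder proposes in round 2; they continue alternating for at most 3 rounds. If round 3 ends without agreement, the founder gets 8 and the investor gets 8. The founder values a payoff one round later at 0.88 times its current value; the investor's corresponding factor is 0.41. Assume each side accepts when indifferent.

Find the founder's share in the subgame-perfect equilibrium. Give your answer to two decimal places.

28.85

By backward induction:
Round 3 (the investor proposes): the founder gets 8 if talks fail, so the investor offers 8 and keeps 42.
Round 2 (the founder proposes): the investor can get 42 next round, worth 0.41 × 42 = 17.22 now, so the founder offers 17.22, keeping 32.78.
Round 1 (the investor proposes): the founder can get 32.78 next round, worth 0.88 × 32.78 = 28.8464 now, so the investor offers 28.8464, keeping 21.1536.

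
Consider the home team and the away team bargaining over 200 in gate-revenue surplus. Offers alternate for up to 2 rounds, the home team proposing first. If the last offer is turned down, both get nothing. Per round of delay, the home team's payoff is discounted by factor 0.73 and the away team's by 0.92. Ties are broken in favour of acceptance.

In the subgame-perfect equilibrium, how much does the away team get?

Round 2 (the away team proposes): rejection yields 0 for the home team; the away team offers 0 and keeps 200.
Round 1 (the home team proposes): the away team can get 200 next round, worth 0.92 × 200 = 184 now; the home team offers that and keeps 16.

184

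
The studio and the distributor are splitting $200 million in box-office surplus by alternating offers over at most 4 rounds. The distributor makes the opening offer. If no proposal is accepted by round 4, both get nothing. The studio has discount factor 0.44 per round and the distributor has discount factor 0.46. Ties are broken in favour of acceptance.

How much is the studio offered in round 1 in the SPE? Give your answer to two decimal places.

65.33

Work backward from the last round.
Round 4 (the studio proposes): the distributor will accept anything ≥ 0, so the studio offers 0 and keeps 200.
Round 3 (the distributor proposes): the studio can get 200 next round, worth 0.44 × 200 = 88 now. The distributor offers 88 and keeps 200 − 88 = 112.
Round 2 (the studio proposes): the distributor can get 112 next round, worth 0.46 × 112 = 51.52 now, so the studio offers 51.52, keeping 148.48.
Round 1 (the distributor proposes): the studio can get 148.48 next round, worth 0.44 × 148.48 = 65.3312 now. The distributor offers 65.3312 and keeps 200 − 65.3312 = 134.6688.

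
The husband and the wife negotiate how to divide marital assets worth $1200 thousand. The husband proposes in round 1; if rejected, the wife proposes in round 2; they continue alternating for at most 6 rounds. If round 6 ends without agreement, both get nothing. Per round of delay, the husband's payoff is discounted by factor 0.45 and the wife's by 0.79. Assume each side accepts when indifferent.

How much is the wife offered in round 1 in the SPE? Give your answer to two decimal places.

826.57

By backward induction:
Round 6 (the wife proposes): rejection yields 0 for the husband; the wife offers 0 and keeps 1200.
Round 5 (the husband proposes): the wife can get 1200 next round, worth 0.79 × 1200 = 948 now. The husband offers 948 and keeps 1200 − 948 = 252.
Round 4 (the wife proposes): the husband can get 252 next round, worth 0.45 × 252 = 113.4 now. The wife offers 113.4 and keeps 1200 − 113.4 = 1086.6.
Round 3 (the husband proposes): the wife can get 1086.6 next round, worth 0.79 × 1086.6 = 858.414 now, so the husband offers 858.414, keeping 341.586.
Round 2 (the wife proposes): the husband can get 341.586 next round, worth 0.45 × 341.586 = 153.7137 now; the wife offers that and keeps 1046.2863.
Round 1 (the husband proposes): the wife can get 1046.2863 next round, worth 0.79 × 1046.2863 = 826.566177 now. The husband offers 826.566177 and keeps 1200 − 826.566177 = 373.433823.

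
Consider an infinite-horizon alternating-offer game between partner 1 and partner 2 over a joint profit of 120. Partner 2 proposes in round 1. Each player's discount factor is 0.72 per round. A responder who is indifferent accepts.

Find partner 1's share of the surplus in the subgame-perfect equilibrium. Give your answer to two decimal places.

In a stationary SPE each proposer offers the other exactly their discounted continuation value.
If partner 2 keeps x when proposing and partner 1 keeps y when proposing, then x = 120 − 0.72y and y = 120 − 0.72x.
Solving: x = 120(1 − 0.72) / (1 − 0.72·0.72) = 33.6 / 0.4816 ≈ 69.7674.
Partner 1 gets 120 − 69.7674 ≈ 50.2326.

50.23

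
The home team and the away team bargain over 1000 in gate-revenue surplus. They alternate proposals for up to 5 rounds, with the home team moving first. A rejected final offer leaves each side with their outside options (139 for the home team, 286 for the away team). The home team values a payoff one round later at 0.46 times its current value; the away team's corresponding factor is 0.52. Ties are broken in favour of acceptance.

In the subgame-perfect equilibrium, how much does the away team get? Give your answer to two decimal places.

364.33

Round 5 (the home team proposes): the away team gets 286 if talks fail, so the home team offers 286 and keeps 714.
Round 4 (the away team proposes): the home team can get 714 next round, worth 0.46 × 714 = 328.44 now. The away team offers 328.44 and keeps 1000 − 328.44 = 671.56.
Round 3 (the home team proposes): the away team can get 671.56 next round, worth 0.52 × 671.56 = 349.2112 now, so the home team offers 349.2112, keeping 650.7888.
Round 2 (the away team proposes): the home team can get 650.7888 next round, worth 0.46 × 650.7888 = 299.362848 now. The away team offers 299.362848 and keeps 1000 − 299.362848 = 700.637152.
Round 1 (the home team proposes): the away team can get 700.637152 next round, worth 0.52 × 700.637152 = 364.33131904 now. The home team offers 364.33131904 and keeps 1000 − 364.33131904 = 635.66868096.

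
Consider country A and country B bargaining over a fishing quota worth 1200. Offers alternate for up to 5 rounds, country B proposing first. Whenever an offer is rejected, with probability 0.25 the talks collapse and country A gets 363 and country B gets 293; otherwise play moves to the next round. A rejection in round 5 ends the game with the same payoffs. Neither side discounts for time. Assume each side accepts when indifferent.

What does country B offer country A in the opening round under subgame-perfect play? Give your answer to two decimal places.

By backward induction:
Round 5 (country B proposes): country A gets 363 if talks fail, so country B offers 363 and keeps 837.
Round 4 (country A proposes): rejecting gives country B an expected 0.75 × 837 + 0.25 × 293 = 701; country A offers that and keeps 499.
Round 3 (country B proposes): rejecting gives country A an expected 0.75 × 499 + 0.25 × 363 = 465. Country B offers 465 and keeps 1200 − 465 = 735.
Round 2 (country A proposes): rejecting gives country B an expected 0.75 × 735 + 0.25 × 293 = 624.5. Country A offers 624.5 and keeps 1200 − 624.5 = 575.5.
Round 1 (country B proposes): rejecting gives country A an expected 0.75 × 575.5 + 0.25 × 363 = 522.375; country B offers that and keeps 677.625.

522.38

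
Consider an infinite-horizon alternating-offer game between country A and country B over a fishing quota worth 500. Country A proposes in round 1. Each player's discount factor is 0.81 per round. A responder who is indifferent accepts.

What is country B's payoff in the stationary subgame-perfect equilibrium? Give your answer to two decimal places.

Let x be country A's share when country A proposes and y be country B's share when country B proposes.
Country B accepts iff offered ≥ 0.81·y, so x = 500 − 0.81y. Symmetrically y = 500 − 0.81x.
Substituting: x = 500 − 0.81(500 − 0.81x), giving x(1 − 0.81·0.81) = 500(1 − 0.81).
So x = 500 × 0.19 / 0.3439 ≈ 276.2431, and country B receives 500 − x ≈ 223.7569.

223.76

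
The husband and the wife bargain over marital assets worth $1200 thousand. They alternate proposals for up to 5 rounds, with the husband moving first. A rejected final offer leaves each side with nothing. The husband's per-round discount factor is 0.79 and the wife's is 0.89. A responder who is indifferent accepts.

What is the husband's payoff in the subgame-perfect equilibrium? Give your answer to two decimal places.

Round 5 (the husband proposes): the wife will accept anything ≥ 0, so the husband offers 0 and keeps 1200.
Round 4 (the wife proposes): the husband can get 1200 next round, worth 0.79 × 1200 = 948 now; the wife offers that and keeps 252.
Round 3 (the husband proposes): the wife can get 252 next round, worth 0.89 × 252 = 224.28 now; the husband offers that and keeps 975.72.
Round 2 (the wife proposes): the husband can get 975.72 next round, worth 0.79 × 975.72 = 770.8188 now; the wife offers that and keeps 429.1812.
Round 1 (the husband proposes): the wife can get 429.1812 next round, worth 0.89 × 429.1812 = 381.971268 now; the husband offers that and keeps 818.028732.

818.03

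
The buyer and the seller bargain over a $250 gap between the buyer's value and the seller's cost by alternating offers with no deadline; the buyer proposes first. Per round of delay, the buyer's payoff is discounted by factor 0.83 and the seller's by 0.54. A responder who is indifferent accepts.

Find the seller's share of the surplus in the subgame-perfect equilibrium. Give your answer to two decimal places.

41.59

When the buyer proposes, the seller accepts any offer worth at least 0.54 times what the seller would get by proposing next round; and vice versa.
This gives x = 250 − 0.54y and y = 250 − 0.83x, where x and y are each side's share when it proposes.
Hence (1 − 0.54·0.83)x = 250(1 − 0.54), i.e. 0.5518·x = 115.
x ≈ 208.4088; the seller's share is 250 − x ≈ 41.5912.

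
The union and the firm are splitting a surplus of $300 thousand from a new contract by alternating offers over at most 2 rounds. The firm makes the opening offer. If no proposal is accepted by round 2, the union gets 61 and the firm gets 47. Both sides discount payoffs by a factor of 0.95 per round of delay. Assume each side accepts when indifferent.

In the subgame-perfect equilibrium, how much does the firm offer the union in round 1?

Round 2 (the union proposes): the firm gets 47 if talks fail, so the union offers 47 and keeps 253.
Round 1 (the firm proposes): the union can get 253 next round, worth 0.95 × 253 = 240.35 now, so the firm offers 240.35, keeping 59.65.

240.35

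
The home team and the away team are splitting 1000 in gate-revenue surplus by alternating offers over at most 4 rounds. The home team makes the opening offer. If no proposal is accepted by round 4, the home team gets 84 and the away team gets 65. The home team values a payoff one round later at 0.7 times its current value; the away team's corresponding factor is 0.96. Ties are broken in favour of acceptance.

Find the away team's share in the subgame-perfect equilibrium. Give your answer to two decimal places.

Round 4 (the away team proposes): the home team gets 84 if talks fail, so the away team offers 84 and keeps 916.
Round 3 (the home team proposes): the away team can get 916 next round, worth 0.96 × 916 = 879.36 now; the home team offers that and keeps 120.64.
Round 2 (the away team proposes): the home team can get 120.64 next round, worth 0.7 × 120.64 = 84.448 now; the away team offers that and keeps 915.552.
Round 1 (the home team proposes): the away team can get 915.552 next round, worth 0.96 × 915.552 = 878.92992 now; the home team offers that and keeps 121.07008.

878.93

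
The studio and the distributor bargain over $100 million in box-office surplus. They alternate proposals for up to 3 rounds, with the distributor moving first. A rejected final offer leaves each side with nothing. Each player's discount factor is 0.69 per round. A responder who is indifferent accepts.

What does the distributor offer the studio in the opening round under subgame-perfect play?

Work backward from the last round.
Round 3 (the distributor proposes): rejection yields 0 for the studio; the distributor offers 0 and keeps 100.
Round 2 (the studio proposes): the distributor can get 100 next round, worth 0.69 × 100 = 69 now. The studio offers 69 and keeps 100 − 69 = 31.
Round 1 (the distributor proposes): the studio can get 31 next round, worth 0.69 × 31 = 21.39 now, so the distributor offers 21.39, keeping 78.61.

21.39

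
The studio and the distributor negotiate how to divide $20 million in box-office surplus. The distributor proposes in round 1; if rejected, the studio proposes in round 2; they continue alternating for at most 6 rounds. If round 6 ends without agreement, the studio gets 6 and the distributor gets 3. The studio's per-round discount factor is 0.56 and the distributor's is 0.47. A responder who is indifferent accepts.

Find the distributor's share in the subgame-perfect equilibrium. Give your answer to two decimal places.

11.84

Round 6 (the studio proposes): the distributor gets 3 if talks fail, so the studio offers 3 and keeps 17.
Round 5 (the distributor proposes): the studio can get 17 next round, worth 0.56 × 17 = 9.52 now, so the distributor offers 9.52, keeping 10.48.
Round 4 (the studio proposes): the distributor can get 10.48 next round, worth 0.47 × 10.48 = 4.9256 now. The studio offers 4.9256 and keeps 20 − 4.9256 = 15.0744.
Round 3 (the distributor proposes): the studio can get 15.0744 next round, worth 0.56 × 15.0744 = 8.441664 now, so the distributor offers 8.441664, keeping 11.558336.
Round 2 (the studio proposes): the distributor can get 11.558336 next round, worth 0.47 × 11.558336 = 5.43241792 now, so the studio offers 5.43241792, keeping 14.56758208.
Round 1 (the distributor proposes): the studio can get 14.56758208 next round, worth 0.56 × 14.56758208 = 8.1578459648 now. The distributor offers 8.1578459648 and keeps 20 − 8.1578459648 = 11.8421540352.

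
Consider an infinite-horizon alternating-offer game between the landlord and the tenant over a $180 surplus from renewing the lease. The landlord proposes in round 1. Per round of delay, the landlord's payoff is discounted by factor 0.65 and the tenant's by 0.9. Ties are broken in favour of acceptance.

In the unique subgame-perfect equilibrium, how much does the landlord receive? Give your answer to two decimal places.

In a stationary SPE each proposer offers the other exactly their discounted continuation value.
If the landlord keeps x when proposing and the tenant keeps y when proposing, then x = 180 − 0.9y and y = 180 − 0.65x.
Solving: x = 180(1 − 0.9) / (1 − 0.65·0.9) = 18 / 0.415 ≈ 43.3735.
The tenant gets 180 − 43.3735 ≈ 136.6265.

43.37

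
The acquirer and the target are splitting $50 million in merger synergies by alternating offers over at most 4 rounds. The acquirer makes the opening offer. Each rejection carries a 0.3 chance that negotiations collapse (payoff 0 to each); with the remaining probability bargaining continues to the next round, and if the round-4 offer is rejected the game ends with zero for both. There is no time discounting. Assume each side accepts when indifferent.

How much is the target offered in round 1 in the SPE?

27.65

Round 4 (the target proposes): the acquirer will accept anything ≥ 0, so the target offers 0 and keeps 50.
Round 3 (the acquirer proposes): rejecting gives the target an expected 0.7 × 50 = 35, so the acquirer offers 35, keeping 15.
Round 2 (the target proposes): rejecting gives the acquirer an expected 0.7 × 15 = 10.5; the target offers that and keeps 39.5.
Round 1 (the acquirer proposes): rejecting gives the target an expected 0.7 × 39.5 = 27.65. The acquirer offers 27.65 and keeps 50 − 27.65 = 22.35.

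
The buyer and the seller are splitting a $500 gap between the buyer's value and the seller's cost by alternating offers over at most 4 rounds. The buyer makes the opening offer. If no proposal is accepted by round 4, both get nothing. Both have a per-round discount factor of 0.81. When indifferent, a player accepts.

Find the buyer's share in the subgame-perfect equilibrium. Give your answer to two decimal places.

Round 4 (the seller proposes): the buyer will accept anything ≥ 0, so the seller offers 0 and keeps 500.
Round 3 (the buyer proposes): the seller can get 500 next round, worth 0.81 × 500 = 405 now; the buyer offers that and keeps 95.
Round 2 (the seller proposes): the buyer can get 95 next round, worth 0.81 × 95 = 76.95 now, so the seller offers 76.95, keeping 423.05.
Round 1 (the buyer proposes): the seller can get 423.05 next round, worth 0.81 × 423.05 = 342.6705 now. The buyer offers 342.6705 and keeps 500 − 342.6705 = 157.3295.

157.33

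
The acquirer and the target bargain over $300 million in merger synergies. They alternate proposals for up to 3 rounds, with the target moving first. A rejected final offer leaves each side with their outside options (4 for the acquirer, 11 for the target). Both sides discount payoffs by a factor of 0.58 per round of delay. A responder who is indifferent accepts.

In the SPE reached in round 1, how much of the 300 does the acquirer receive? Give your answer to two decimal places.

74.43

By backward induction:
Round 3 (the target proposes): the acquirer gets 4 if talks fail, so the target offers 4 and keeps 296.
Round 2 (the acquirer proposes): the target can get 296 next round, worth 0.58 × 296 = 171.68 now. The acquirer offers 171.68 and keeps 300 − 171.68 = 128.32.
Round 1 (the target proposes): the acquirer can get 128.32 next round, worth 0.58 × 128.32 = 74.4256 now, so the target offers 74.4256, keeping 225.5744.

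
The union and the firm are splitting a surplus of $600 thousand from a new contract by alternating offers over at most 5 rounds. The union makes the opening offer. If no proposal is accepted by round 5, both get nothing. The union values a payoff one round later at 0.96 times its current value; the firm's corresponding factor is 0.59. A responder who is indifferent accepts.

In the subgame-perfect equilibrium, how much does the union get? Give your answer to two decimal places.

Round 5 (the union proposes): the firm will accept anything ≥ 0, so the union offers 0 and keeps 600.
Round 4 (the firm proposes): the union can get 600 next round, worth 0.96 × 600 = 576 now; the firm offers that and keeps 24.
Round 3 (the union proposes): the firm can get 24 next round, worth 0.59 × 24 = 14.16 now; the union offers that and keeps 585.84.
Round 2 (the firm proposes): the union can get 585.84 next round, worth 0.96 × 585.84 = 562.4064 now, so the firm offers 562.4064, keeping 37.5936.
Round 1 (the union proposes): the firm can get 37.5936 next round, worth 0.59 × 37.5936 = 22.180224 now. The union offers 22.180224 and keeps 600 − 22.180224 = 577.819776.

577.82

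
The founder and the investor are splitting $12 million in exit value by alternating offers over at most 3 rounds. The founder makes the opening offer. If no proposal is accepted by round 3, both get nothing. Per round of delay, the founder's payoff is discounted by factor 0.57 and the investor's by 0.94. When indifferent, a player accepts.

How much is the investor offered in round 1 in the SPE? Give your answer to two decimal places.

Round 3 (the founder proposes): rejection yields 0 for the investor; the founder offers 0 and keeps 12.
Round 2 (the investor proposes): the founder can get 12 next round, worth 0.57 × 12 = 6.84 now, so the investor offers 6.84, keeping 5.16.
Round 1 (the founder proposes): the investor can get 5.16 next round, worth 0.94 × 5.16 = 4.8504 now; the founder offers that and keeps 7.1496.

4.85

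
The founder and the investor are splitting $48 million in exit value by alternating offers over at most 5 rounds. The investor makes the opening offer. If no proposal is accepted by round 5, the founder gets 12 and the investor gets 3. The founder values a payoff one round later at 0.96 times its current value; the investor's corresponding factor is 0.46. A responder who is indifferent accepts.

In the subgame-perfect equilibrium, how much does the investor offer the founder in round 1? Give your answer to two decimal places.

38.21

Round 5 (the investor proposes): the founder gets 12 if talks fail, so the investor offers 12 and keeps 36.
Round 4 (the founder proposes): the investor can get 36 next round, worth 0.46 × 36 = 16.56 now; the founder offers that and keeps 31.44.
Round 3 (the investor proposes): the founder can get 31.44 next round, worth 0.96 × 31.44 = 30.1824 now. The investor offers 30.1824 and keeps 48 − 30.1824 = 17.8176.
Round 2 (the founder proposes): the investor can get 17.8176 next round, worth 0.46 × 17.8176 = 8.196096 now; the founder offers that and keeps 39.803904.
Round 1 (the investor proposes): the founder can get 39.803904 next round, worth 0.96 × 39.803904 = 38.21174784 now, so the investor offers 38.21174784, keeping 9.78825216.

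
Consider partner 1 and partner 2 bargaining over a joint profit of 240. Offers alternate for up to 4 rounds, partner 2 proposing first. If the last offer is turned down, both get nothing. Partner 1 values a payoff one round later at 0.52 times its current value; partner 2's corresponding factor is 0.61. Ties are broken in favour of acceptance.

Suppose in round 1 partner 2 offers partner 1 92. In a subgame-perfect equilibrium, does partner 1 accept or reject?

Accept

Work out partner 1's continuation value if the offer is rejected.
Round 4 (partner 1 proposes): partner 2 will accept anything ≥ 0, so partner 1 offers 0 and keeps 240.
Round 3 (partner 2 proposes): partner 1 can get 240 next round, worth 0.52 × 240 = 124.8 now; partner 2 offers that and keeps 115.2.
Round 2 (partner 1 proposes): partner 2 can get 115.2 next round, worth 0.61 × 115.2 = 70.272 now, so partner 1 offers 70.272, keeping 169.728.
So by rejecting in round 1, partner 1 gets 169.728 next round, worth 0.52 × 169.728 = 88.25856 now.
Offer 92 ≥ 88.25856, so partner 1 accepts.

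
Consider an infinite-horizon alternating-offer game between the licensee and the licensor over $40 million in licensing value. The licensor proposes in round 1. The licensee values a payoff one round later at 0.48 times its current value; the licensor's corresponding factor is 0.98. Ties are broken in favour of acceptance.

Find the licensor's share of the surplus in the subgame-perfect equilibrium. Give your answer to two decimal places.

39.27

Let x be the licensor's share when the licensor proposes and y be the licensee's share when the licensee proposes.
The licensee accepts iff offered ≥ 0.48·y, so x = 40 − 0.48y. Symmetrically y = 40 − 0.98x.
Substituting: x = 40 − 0.48(40 − 0.98x), giving x(1 − 0.98·0.48) = 40(1 − 0.48).
So x = 40 × 0.52 / 0.5296 ≈ 39.2749, and the licensee receives 40 − x ≈ 0.7251.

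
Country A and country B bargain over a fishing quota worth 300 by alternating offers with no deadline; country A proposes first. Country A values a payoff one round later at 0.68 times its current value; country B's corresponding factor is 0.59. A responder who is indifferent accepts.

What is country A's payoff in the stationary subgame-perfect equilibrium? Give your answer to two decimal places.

When country A proposes, country B accepts any offer worth at least 0.59 times what country B would get by proposing next round; and vice versa.
This gives x = 300 − 0.59y and y = 300 − 0.68x, where x and y are each side's share when it proposes.
Hence (1 − 0.59·0.68)x = 300(1 − 0.59), i.e. 0.5988·x = 123.
x ≈ 205.4108; country B's share is 300 − x ≈ 94.5892.

205.41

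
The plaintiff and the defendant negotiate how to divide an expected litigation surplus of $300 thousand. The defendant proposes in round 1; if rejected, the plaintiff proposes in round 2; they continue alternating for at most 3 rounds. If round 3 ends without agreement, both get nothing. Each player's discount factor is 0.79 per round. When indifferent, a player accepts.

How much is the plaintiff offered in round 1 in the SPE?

49.77

Work backward from the last round.
Round 3 (the defendant proposes): the plaintiff will accept anything ≥ 0, so the defendant offers 0 and keeps 300.
Round 2 (the plaintiff proposes): the defendant can get 300 next round, worth 0.79 × 300 = 237 now; the plaintiff offers that and keeps 63.
Round 1 (the defendant proposes): the plaintiff can get 63 next round, worth 0.79 × 63 = 49.77 now, so the defendant offers 49.77, keeping 250.23.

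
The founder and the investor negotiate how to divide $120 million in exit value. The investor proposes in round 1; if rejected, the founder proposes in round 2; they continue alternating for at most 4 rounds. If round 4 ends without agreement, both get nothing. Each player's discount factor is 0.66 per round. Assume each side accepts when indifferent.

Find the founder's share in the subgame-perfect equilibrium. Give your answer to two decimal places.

61.43

Round 4 (the founder proposes): rejection yields 0 for the investor; the founder offers 0 and keeps 120.
Round 3 (the investor proposes): the founder can get 120 next round, worth 0.66 × 120 = 79.2 now. The investor offers 79.2 and keeps 120 − 79.2 = 40.8.
Round 2 (the founder proposes): the investor can get 40.8 next round, worth 0.66 × 40.8 = 26.928 now; the founder offers that and keeps 93.072.
Round 1 (the investor proposes): the founder can get 93.072 next round, worth 0.66 × 93.072 = 61.42752 now. The investor offers 61.42752 and keeps 120 − 61.42752 = 58.57248.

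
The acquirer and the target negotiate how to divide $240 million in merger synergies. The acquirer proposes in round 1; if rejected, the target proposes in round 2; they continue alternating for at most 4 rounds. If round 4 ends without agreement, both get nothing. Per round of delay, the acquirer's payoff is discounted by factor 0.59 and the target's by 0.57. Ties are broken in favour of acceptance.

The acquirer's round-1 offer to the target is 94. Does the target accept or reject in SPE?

Work out the target's continuation value if the offer is rejected.
Round 4 (the target proposes): the acquirer will accept anything ≥ 0, so the target offers 0 and keeps 240.
Round 3 (the acquirer proposes): the target can get 240 next round, worth 0.57 × 240 = 136.8 now. The acquirer offers 136.8 and keeps 240 − 136.8 = 103.2.
Round 2 (the target proposes): the acquirer can get 103.2 next round, worth 0.59 × 103.2 = 60.888 now; the target offers that and keeps 179.112.
So by rejecting in round 1, the target gets 179.112 next round, worth 0.57 × 179.112 = 102.09384 now.
Offer 94 < 102.09384, so the target rejects.

Reject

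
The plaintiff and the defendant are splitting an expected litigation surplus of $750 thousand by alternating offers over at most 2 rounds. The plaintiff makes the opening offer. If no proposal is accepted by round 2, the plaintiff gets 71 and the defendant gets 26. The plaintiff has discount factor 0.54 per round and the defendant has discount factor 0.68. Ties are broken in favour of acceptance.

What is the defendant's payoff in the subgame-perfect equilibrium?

461.72

By backward induction:
Round 2 (the defendant proposes): the plaintiff gets 71 if talks fail, so the defendant offers 71 and keeps 679.
Round 1 (the plaintiff proposes): the defendant can get 679 next round, worth 0.68 × 679 = 461.72 now. The plaintiff offers 461.72 and keeps 750 − 461.72 = 288.28.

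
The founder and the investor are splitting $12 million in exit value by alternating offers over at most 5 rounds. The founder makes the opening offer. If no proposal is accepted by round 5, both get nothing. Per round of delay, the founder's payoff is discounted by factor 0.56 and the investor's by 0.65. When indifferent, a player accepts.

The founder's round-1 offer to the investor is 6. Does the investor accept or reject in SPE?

Round 5 (the founder proposes): the investor will accept anything ≥ 0, so the founder offers 0 and keeps 12.
Round 4 (the investor proposes): the founder can get 12 next round, worth 0.56 × 12 = 6.72 now. The investor offers 6.72 and keeps 12 − 6.72 = 5.28.
Round 3 (the founder proposes): the investor can get 5.28 next round, worth 0.65 × 5.28 = 3.432 now. The founder offers 3.432 and keeps 12 − 3.432 = 8.568.
Round 2 (the investor proposes): the founder can get 8.568 next round, worth 0.56 × 8.568 = 4.79808 now. The investor offers 4.79808 and keeps 12 − 4.79808 = 7.20192.
So by rejecting in round 1, the investor gets 7.20192 next round, worth 0.65 × 7.20192 = 4.681248 now.
Offer 6 ≥ 4.681248, so the investor accepts.

Accept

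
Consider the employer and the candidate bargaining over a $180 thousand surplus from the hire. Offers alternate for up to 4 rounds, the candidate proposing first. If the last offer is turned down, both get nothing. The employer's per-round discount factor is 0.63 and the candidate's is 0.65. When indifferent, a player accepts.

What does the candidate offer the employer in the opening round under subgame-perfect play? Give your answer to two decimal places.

Solve by backward induction from round 4.
Round 4 (the employer proposes): rejection yields 0 for the candidate; the employer offers 0 and keeps 180.
Round 3 (the candidate proposes): the employer can get 180 next round, worth 0.63 × 180 = 113.4 now; the candidate offers that and keeps 66.6.
Round 2 (the employer proposes): the candidate can get 66.6 next round, worth 0.65 × 66.6 = 43.29 now. The employer offers 43.29 and keeps 180 − 43.29 = 136.71.
Round 1 (the candidate proposes): the employer can get 136.71 next round, worth 0.63 × 136.71 = 86.1273 now. The candidate offers 86.1273 and keeps 180 − 86.1273 = 93.8727.

86.13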